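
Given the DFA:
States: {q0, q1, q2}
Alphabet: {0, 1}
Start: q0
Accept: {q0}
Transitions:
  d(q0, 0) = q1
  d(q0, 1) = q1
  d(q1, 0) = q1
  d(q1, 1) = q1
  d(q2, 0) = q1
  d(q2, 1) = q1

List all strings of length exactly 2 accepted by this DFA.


All strings of length 2: 4 total
Accepted: 0

None


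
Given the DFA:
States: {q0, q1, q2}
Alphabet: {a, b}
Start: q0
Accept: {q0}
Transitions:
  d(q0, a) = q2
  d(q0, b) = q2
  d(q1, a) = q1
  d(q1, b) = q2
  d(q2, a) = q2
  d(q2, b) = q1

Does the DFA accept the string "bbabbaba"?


Trace: q0 -> q2 -> q1 -> q1 -> q2 -> q1 -> q1 -> q2 -> q2
Final state: q2
Accept states: {q0}

No, rejected (final state q2 is not an accept state)


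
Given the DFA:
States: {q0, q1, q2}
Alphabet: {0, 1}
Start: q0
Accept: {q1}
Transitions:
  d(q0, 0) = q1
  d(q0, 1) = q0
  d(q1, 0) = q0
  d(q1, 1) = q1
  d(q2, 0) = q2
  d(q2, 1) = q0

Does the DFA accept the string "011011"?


Trace: q0 -> q1 -> q1 -> q1 -> q0 -> q0 -> q0
Final state: q0
Accept states: {q1}

No, rejected (final state q0 is not an accept state)


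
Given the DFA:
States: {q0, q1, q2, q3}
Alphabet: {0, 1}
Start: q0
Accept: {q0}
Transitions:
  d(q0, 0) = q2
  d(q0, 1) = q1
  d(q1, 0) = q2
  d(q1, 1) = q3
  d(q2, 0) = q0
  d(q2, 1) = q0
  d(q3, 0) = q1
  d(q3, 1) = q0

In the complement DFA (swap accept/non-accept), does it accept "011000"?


Trace: q0 -> q2 -> q0 -> q1 -> q2 -> q0 -> q2
Final: q2
Original accept: {q0}
Complement: q2 is not in original accept

Yes, complement accepts (original rejects)


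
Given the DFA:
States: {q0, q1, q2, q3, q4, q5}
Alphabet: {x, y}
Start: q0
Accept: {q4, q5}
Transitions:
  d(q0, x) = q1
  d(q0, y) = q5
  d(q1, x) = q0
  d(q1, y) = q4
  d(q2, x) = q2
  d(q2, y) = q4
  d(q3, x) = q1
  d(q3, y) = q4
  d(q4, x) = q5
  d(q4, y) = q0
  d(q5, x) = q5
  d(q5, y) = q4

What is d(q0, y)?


Looking up transition d(q0, y)

q5


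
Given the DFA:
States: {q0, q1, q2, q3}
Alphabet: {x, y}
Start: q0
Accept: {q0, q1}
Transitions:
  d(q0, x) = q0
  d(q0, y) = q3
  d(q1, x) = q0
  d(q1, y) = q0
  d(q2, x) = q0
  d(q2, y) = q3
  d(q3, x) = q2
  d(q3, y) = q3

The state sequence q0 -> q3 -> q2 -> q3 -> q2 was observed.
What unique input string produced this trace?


Trace back each transition to find the symbol:
  q0 --[y]--> q3
  q3 --[x]--> q2
  q2 --[y]--> q3
  q3 --[x]--> q2

"yxyx"


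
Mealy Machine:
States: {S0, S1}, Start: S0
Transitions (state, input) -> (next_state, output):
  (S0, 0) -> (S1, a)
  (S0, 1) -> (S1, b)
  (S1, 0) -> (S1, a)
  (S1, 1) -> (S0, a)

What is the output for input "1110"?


Step-by-step:
  (S0, 1) -> (S1, b)
  (S1, 1) -> (S0, a)
  (S0, 1) -> (S1, b)
  (S1, 0) -> (S1, a)

"baba"


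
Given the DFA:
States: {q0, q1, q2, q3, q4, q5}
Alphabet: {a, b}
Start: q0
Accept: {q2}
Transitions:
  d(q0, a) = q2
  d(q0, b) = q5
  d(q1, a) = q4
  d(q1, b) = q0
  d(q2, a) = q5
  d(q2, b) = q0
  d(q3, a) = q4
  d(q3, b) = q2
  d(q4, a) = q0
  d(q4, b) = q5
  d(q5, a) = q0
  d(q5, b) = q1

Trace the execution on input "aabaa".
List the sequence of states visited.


Input: aabaa
d(q0, a) = q2
d(q2, a) = q5
d(q5, b) = q1
d(q1, a) = q4
d(q4, a) = q0


q0 -> q2 -> q5 -> q1 -> q4 -> q0


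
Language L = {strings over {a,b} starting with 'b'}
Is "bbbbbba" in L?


first symbol = 'b'

Yes, "bbbbbba" is in L


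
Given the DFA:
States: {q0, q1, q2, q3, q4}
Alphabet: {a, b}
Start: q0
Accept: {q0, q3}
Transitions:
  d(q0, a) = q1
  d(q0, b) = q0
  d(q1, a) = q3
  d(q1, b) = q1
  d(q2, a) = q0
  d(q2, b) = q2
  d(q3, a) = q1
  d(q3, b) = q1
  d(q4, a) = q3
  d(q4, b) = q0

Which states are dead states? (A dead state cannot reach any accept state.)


Forward reachability from each state:
  q0 -> reaches accept state q0 (live)
  q1 -> reaches accept state q3 (live)
  q2 -> reaches accept state q0 (live)
  q3 -> reaches accept state q3 (live)
  q4 -> reaches accept state q0 (live)

None (all states can reach an accept state)


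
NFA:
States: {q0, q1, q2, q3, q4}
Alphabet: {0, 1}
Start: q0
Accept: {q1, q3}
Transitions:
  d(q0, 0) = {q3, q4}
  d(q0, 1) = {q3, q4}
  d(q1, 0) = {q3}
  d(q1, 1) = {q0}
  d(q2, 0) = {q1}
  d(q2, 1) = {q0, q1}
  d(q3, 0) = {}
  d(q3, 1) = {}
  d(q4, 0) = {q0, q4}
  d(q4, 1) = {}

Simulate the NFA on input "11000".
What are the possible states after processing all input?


Start: {q0}
  --1--> {q3, q4}
  --1--> {}
  --0--> {}
  --0--> {}
  --0--> {}

{} (empty set, no valid transitions)


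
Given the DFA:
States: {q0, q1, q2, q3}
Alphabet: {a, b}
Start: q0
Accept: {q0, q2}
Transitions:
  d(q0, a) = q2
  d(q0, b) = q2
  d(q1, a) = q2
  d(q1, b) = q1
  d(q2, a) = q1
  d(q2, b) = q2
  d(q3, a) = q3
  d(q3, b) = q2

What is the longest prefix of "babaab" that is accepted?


Run the DFA, marking each prefix where the state is accepting:
  "" -> q0 [accept]
  "b" -> q2 [accept]
  "ba" -> q1 [reject]
  "bab" -> q1 [reject]
  "baba" -> q2 [accept]
  "babaa" -> q1 [reject]
  "babaab" -> q1 [reject]

"baba"


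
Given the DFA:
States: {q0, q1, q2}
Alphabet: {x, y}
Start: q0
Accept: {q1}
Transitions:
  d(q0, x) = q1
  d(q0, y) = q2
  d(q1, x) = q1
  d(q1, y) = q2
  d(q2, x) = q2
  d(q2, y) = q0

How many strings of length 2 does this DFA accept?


Enumerating all length-2 strings:
  "xx" -> q1 [accept]
  "xy" -> q2 [reject]
  "yx" -> q2 [reject]
  "yy" -> q0 [reject]

1 out of 4


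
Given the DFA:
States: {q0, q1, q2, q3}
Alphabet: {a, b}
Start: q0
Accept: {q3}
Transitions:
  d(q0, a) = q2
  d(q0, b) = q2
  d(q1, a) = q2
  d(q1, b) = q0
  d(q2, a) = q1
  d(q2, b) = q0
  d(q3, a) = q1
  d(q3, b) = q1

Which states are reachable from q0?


BFS from q0:
  layer 0: {q0}
  layer 1: {q2}
  layer 2: {q1}

{q0, q1, q2}


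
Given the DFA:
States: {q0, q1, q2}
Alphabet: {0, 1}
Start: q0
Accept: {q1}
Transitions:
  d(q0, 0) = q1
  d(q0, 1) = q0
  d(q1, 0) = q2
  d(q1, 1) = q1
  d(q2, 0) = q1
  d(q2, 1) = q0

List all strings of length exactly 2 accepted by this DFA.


All strings of length 2: 4 total
Accepted: 2

"01", "10"


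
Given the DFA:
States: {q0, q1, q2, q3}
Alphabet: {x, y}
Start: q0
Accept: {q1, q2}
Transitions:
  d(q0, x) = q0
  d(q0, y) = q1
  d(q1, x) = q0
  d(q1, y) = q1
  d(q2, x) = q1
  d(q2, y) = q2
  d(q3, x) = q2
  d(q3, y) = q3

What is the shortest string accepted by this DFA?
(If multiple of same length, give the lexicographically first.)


BFS by string length (lex-first path to each state shown):
  len 0: q0<-""
  len 1: q0<-"x", q1<-"y"
Found accept state at length 1.

"y"


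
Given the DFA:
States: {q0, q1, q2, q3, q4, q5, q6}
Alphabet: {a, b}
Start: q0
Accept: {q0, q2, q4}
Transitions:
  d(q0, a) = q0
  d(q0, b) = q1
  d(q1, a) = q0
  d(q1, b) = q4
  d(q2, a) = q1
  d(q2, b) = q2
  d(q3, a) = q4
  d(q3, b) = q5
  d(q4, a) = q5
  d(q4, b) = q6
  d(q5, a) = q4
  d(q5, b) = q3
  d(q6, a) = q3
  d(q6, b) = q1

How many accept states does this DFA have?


Accept states listed: {q0, q2, q4}
Counting: q0(1) q2(2) q4(3)

3


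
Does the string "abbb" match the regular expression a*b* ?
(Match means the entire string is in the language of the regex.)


|string| = 4; first = 'a'; last = 'b'

Yes, "abbb" matches a*b*


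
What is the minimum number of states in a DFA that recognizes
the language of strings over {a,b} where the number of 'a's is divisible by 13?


States track (count of 'a') mod 13.
Need 13 states: one per remainder 0..12; accept = remainder 0.

13


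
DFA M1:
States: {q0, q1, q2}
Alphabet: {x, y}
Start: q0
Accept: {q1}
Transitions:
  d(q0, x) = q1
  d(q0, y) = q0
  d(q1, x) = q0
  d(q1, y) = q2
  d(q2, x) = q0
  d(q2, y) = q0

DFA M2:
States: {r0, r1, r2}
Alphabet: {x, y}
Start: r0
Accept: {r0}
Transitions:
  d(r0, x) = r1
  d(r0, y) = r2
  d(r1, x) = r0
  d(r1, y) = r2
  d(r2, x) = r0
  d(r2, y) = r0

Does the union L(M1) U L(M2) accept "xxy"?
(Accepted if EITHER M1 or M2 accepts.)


M1: final=q0 accepted=False
M2: final=r2 accepted=False

No, union rejects (neither accepts)


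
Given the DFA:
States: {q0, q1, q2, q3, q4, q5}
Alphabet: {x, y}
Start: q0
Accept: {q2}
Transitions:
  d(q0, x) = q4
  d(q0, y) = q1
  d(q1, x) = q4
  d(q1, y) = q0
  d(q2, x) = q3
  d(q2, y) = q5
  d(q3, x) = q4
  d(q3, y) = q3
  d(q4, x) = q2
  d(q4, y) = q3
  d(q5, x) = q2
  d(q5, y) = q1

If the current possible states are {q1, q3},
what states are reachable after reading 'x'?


Apply transition on 'x' from each current state:
  d(q1, x) = q4
  d(q3, x) = q4

{q4}


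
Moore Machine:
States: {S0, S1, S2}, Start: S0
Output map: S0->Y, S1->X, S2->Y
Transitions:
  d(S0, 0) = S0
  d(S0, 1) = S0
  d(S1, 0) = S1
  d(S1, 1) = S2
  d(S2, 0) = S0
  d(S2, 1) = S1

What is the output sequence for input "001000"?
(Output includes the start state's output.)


Start: S0 (output Y)
  --0--> S0 (output Y)
  --0--> S0 (output Y)
  --1--> S0 (output Y)
  --0--> S0 (output Y)
  --0--> S0 (output Y)
  --0--> S0 (output Y)

"YYYYYYY"


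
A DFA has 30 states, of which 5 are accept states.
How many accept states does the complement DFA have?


Complement swaps accept and non-accept states.
30 - 5 = 25

25


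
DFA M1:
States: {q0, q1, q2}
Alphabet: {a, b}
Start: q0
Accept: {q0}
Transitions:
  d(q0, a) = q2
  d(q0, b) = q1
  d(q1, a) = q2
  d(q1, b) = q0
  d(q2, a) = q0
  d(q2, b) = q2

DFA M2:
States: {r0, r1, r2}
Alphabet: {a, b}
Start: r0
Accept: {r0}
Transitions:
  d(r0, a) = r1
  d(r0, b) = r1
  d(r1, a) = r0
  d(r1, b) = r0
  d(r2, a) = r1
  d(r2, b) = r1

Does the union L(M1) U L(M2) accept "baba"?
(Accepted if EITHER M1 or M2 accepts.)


M1: final=q0 accepted=True
M2: final=r0 accepted=True

Yes, union accepts


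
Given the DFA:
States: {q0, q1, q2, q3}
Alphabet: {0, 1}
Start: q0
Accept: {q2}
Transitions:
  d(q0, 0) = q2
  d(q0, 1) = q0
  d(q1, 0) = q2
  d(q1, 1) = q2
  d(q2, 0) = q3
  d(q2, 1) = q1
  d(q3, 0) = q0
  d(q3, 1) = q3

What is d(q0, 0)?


Looking up transition d(q0, 0)

q2


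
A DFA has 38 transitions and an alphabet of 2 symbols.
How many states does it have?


Each state has exactly one transition per symbol.
states = transitions / |alphabet| = 38 / 2 = 19

19


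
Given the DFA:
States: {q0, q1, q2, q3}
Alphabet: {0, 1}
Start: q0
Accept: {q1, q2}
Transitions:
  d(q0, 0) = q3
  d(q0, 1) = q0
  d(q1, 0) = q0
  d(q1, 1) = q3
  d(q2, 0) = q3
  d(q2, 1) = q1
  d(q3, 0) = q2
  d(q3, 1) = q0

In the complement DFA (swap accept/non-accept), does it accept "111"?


Trace: q0 -> q0 -> q0 -> q0
Final: q0
Original accept: {q1, q2}
Complement: q0 is not in original accept

Yes, complement accepts (original rejects)


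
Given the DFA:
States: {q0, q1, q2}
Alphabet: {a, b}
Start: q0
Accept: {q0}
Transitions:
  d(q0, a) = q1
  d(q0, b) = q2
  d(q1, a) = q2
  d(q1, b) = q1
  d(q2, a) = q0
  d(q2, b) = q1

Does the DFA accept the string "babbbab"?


Trace: q0 -> q2 -> q0 -> q2 -> q1 -> q1 -> q2 -> q1
Final state: q1
Accept states: {q0}

No, rejected (final state q1 is not an accept state)


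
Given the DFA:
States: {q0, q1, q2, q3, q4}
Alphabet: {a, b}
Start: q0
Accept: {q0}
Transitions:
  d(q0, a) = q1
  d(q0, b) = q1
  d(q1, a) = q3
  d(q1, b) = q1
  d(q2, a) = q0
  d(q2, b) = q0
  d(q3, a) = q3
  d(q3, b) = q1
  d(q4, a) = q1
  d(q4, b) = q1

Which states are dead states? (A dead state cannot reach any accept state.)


Forward reachability from each state:
  q0 -> reaches accept state q0 (live)
  q1 -> reaches {q1, q3}, no accept state (dead)
  q2 -> reaches accept state q0 (live)
  q3 -> reaches {q1, q3}, no accept state (dead)
  q4 -> reaches {q1, q3, q4}, no accept state (dead)

{q1, q3, q4}


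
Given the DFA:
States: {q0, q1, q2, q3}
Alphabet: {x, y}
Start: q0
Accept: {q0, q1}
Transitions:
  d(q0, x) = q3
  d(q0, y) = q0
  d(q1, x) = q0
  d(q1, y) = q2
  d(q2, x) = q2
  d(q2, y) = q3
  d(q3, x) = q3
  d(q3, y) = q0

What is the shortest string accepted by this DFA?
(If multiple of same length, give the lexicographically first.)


BFS by string length (lex-first path to each state shown):
  len 0: q0<-""
Found accept state at length 0.

"" (empty string)


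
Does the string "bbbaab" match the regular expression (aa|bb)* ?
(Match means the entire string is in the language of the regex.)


|string| = 6; first = 'b'; last = 'b'

No, "bbbaab" does not match (aa|bb)*


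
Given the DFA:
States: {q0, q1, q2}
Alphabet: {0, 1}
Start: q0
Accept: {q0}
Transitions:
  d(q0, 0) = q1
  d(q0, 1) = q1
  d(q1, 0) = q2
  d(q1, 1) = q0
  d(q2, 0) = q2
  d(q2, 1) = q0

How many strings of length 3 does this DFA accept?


Enumerating all length-3 strings:
  "000" -> q2 [reject]
  "001" -> q0 [accept]
  "010" -> q1 [reject]
  "011" -> q1 [reject]
  "100" -> q2 [reject]
  "101" -> q0 [accept]
  "110" -> q1 [reject]
  "111" -> q1 [reject]

2 out of 8


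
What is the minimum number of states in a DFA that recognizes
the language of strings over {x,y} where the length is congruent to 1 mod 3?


States track (length) mod 3.
Need 3 states: one per remainder 0..2; accept = remainder 1.

3


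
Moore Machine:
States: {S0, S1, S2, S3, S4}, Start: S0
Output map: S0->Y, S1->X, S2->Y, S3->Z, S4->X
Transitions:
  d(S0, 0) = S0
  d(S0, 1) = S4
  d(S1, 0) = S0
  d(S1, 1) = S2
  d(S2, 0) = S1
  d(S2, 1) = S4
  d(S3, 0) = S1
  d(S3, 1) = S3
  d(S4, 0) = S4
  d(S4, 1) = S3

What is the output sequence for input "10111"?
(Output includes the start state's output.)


Start: S0 (output Y)
  --1--> S4 (output X)
  --0--> S4 (output X)
  --1--> S3 (output Z)
  --1--> S3 (output Z)
  --1--> S3 (output Z)

"YXXZZZ"


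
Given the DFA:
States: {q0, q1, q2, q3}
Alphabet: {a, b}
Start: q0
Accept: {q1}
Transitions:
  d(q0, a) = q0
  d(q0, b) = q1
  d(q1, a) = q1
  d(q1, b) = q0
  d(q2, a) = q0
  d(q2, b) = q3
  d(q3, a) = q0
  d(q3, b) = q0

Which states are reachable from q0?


BFS from q0:
  layer 0: {q0}
  layer 1: {q1}

{q0, q1}


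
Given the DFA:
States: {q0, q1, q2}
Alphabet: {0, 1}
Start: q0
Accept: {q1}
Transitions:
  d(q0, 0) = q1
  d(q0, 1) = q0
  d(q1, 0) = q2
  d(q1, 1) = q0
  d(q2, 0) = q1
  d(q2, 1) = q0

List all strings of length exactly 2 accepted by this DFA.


All strings of length 2: 4 total
Accepted: 1

"10"


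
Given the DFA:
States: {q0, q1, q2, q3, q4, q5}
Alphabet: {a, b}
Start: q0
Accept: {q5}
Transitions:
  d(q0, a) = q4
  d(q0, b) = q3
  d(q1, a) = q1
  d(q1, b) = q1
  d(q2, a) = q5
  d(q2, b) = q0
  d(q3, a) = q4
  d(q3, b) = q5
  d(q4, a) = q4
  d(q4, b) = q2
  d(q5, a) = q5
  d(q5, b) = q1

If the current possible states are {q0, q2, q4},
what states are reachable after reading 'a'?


Apply transition on 'a' from each current state:
  d(q0, a) = q4
  d(q2, a) = q5
  d(q4, a) = q4

{q4, q5}


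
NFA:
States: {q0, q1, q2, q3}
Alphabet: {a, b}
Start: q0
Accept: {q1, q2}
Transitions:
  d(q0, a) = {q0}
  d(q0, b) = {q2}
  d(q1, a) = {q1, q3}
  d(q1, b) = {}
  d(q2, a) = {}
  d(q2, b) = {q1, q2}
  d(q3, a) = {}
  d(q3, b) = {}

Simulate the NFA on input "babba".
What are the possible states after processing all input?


Start: {q0}
  --b--> {q2}
  --a--> {}
  --b--> {}
  --b--> {}
  --a--> {}

{} (empty set, no valid transitions)


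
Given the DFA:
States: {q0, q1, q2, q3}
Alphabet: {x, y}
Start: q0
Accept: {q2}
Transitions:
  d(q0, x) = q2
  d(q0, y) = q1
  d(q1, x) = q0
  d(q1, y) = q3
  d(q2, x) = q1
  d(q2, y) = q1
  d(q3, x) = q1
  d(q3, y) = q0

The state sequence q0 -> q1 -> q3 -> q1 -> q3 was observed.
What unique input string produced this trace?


Trace back each transition to find the symbol:
  q0 --[y]--> q1
  q1 --[y]--> q3
  q3 --[x]--> q1
  q1 --[y]--> q3

"yyxy"


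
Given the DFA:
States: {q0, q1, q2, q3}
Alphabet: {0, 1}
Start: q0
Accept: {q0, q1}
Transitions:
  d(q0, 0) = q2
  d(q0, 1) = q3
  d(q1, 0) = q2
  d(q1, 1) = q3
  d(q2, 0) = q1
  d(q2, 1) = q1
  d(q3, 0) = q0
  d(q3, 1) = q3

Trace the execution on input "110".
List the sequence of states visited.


Input: 110
d(q0, 1) = q3
d(q3, 1) = q3
d(q3, 0) = q0


q0 -> q3 -> q3 -> q0


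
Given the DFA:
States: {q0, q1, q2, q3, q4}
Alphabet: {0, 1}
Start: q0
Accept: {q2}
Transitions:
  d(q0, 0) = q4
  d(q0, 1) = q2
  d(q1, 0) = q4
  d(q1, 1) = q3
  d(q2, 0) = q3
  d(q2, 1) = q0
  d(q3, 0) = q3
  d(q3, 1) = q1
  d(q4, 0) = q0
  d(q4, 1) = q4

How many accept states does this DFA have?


Accept states listed: {q2}
Counting: q2(1)

1


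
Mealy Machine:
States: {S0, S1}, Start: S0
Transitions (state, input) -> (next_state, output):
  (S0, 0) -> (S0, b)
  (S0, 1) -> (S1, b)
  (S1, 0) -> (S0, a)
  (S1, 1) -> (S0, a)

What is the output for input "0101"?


Step-by-step:
  (S0, 0) -> (S0, b)
  (S0, 1) -> (S1, b)
  (S1, 0) -> (S0, a)
  (S0, 1) -> (S1, b)

"bbab"


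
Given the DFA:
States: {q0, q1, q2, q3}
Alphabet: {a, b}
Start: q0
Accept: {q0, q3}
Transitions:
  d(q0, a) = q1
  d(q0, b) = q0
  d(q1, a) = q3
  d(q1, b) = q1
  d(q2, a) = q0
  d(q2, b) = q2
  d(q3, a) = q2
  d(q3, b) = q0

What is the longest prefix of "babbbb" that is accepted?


Run the DFA, marking each prefix where the state is accepting:
  "" -> q0 [accept]
  "b" -> q0 [accept]
  "ba" -> q1 [reject]
  "bab" -> q1 [reject]
  "babb" -> q1 [reject]
  "babbb" -> q1 [reject]
  "babbbb" -> q1 [reject]

"b"


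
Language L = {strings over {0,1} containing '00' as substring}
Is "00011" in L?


'00' occurs at index 0

Yes, "00011" is in L


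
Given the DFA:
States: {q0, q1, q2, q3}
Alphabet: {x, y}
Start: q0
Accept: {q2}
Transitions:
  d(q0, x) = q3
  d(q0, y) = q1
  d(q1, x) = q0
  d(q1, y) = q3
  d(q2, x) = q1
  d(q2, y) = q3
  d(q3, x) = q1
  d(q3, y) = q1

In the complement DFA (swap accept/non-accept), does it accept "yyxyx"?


Trace: q0 -> q1 -> q3 -> q1 -> q3 -> q1
Final: q1
Original accept: {q2}
Complement: q1 is not in original accept

Yes, complement accepts (original rejects)


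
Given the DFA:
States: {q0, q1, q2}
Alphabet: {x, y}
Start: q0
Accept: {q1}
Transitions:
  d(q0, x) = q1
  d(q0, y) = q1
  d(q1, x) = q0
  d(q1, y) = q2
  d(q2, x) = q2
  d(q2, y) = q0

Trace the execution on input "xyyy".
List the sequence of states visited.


Input: xyyy
d(q0, x) = q1
d(q1, y) = q2
d(q2, y) = q0
d(q0, y) = q1


q0 -> q1 -> q2 -> q0 -> q1


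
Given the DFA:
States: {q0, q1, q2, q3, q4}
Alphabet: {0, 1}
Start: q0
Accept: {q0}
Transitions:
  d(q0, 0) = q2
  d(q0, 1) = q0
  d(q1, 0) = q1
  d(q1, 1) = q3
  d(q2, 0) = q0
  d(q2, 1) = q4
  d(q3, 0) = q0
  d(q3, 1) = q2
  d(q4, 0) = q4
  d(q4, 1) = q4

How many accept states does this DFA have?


Accept states listed: {q0}
Counting: q0(1)

1


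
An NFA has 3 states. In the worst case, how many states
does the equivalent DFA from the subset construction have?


Subset construction: one DFA state per subset of NFA states.
2^3 = 8

8


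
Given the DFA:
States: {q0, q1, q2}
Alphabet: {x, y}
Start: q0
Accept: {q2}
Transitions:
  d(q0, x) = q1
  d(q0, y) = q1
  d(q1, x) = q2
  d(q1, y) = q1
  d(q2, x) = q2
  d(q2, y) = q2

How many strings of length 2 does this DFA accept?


Enumerating all length-2 strings:
  "xx" -> q2 [accept]
  "xy" -> q1 [reject]
  "yx" -> q2 [accept]
  "yy" -> q1 [reject]

2 out of 4


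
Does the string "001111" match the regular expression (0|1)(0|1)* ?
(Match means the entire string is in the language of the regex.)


|string| = 6; first = '0'; last = '1'

Yes, "001111" matches (0|1)(0|1)*


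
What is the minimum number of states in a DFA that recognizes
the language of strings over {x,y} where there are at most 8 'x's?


States: count = 0, 1, ..., 8 (all accepting; 9 states), plus a dead state for count > 8.
Total: 9 + 1 = 10.

10


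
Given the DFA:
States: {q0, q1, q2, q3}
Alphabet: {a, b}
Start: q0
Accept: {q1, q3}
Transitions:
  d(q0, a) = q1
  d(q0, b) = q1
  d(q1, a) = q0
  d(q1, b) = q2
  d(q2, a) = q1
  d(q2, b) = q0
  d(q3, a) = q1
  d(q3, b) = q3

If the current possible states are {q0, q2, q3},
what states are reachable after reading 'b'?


Apply transition on 'b' from each current state:
  d(q0, b) = q1
  d(q2, b) = q0
  d(q3, b) = q3

{q0, q1, q3}


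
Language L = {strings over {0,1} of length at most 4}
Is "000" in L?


length = 3

Yes, "000" is in L


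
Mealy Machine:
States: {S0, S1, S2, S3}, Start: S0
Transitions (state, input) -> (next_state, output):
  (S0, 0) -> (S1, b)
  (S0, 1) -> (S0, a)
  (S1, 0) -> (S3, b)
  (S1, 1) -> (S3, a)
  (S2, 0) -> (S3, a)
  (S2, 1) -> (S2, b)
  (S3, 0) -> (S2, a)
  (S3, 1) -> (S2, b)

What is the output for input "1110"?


Step-by-step:
  (S0, 1) -> (S0, a)
  (S0, 1) -> (S0, a)
  (S0, 1) -> (S0, a)
  (S0, 0) -> (S1, b)

"aaab"


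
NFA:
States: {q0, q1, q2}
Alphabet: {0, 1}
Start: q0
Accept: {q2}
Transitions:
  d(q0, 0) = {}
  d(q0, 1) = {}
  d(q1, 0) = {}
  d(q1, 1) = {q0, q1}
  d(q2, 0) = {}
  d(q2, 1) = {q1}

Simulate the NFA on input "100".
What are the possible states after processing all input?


Start: {q0}
  --1--> {}
  --0--> {}
  --0--> {}

{} (empty set, no valid transitions)


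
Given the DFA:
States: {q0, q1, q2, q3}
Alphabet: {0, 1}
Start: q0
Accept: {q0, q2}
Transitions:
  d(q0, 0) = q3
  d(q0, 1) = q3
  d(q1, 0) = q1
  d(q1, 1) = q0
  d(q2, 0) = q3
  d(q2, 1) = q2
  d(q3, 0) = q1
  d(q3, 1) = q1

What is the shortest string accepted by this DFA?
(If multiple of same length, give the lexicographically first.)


BFS by string length (lex-first path to each state shown):
  len 0: q0<-""
Found accept state at length 0.

"" (empty string)


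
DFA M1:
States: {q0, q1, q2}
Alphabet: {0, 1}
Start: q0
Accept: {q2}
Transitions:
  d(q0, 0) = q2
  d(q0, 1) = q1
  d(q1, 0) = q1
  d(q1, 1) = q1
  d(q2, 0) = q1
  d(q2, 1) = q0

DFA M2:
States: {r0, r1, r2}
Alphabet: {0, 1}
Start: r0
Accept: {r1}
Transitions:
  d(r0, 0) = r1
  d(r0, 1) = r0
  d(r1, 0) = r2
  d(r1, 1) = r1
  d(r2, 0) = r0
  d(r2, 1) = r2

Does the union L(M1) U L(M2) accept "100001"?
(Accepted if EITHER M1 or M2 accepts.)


M1: final=q1 accepted=False
M2: final=r1 accepted=True

Yes, union accepts


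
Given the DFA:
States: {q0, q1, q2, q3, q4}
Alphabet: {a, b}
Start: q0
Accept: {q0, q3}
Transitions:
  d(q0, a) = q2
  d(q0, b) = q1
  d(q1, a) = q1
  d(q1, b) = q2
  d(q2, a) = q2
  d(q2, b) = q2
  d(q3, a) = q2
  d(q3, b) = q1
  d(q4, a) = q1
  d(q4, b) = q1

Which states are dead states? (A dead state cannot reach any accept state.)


Forward reachability from each state:
  q0 -> reaches accept state q0 (live)
  q1 -> reaches {q1, q2}, no accept state (dead)
  q2 -> reaches {q2}, no accept state (dead)
  q3 -> reaches accept state q3 (live)
  q4 -> reaches {q1, q2, q4}, no accept state (dead)

{q1, q2, q4}


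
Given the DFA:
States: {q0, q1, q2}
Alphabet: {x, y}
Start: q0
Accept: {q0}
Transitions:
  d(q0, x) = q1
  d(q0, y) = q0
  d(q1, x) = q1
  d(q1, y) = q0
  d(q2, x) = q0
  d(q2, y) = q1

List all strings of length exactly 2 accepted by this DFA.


All strings of length 2: 4 total
Accepted: 2

"xy", "yy"


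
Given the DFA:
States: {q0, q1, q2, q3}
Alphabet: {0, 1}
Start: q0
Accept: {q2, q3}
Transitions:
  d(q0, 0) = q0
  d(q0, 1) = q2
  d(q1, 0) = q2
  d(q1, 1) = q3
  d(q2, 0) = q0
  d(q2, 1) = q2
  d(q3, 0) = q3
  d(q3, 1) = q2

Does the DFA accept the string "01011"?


Trace: q0 -> q0 -> q2 -> q0 -> q2 -> q2
Final state: q2
Accept states: {q2, q3}

Yes, accepted (final state q2 is an accept state)


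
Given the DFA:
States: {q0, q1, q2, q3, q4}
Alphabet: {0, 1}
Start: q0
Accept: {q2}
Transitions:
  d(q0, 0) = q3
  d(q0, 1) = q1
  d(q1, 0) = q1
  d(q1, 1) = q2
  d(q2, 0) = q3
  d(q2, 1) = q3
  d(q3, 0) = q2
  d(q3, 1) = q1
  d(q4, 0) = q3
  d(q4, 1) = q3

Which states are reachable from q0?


BFS from q0:
  layer 0: {q0}
  layer 1: {q1, q3}
  layer 2: {q2}

{q0, q1, q2, q3}


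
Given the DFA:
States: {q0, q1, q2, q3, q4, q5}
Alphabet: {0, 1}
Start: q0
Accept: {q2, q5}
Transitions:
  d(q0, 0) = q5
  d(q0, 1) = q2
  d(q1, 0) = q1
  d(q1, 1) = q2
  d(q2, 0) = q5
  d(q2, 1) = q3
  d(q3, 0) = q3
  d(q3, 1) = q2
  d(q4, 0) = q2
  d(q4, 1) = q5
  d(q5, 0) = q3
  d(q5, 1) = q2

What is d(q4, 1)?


Looking up transition d(q4, 1)

q5


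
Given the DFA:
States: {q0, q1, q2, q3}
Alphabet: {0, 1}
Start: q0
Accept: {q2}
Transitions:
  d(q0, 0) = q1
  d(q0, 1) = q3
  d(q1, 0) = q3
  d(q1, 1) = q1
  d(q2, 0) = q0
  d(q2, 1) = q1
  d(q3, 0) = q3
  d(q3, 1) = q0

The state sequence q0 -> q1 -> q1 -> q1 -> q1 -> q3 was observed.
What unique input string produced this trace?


Trace back each transition to find the symbol:
  q0 --[0]--> q1
  q1 --[1]--> q1
  q1 --[1]--> q1
  q1 --[1]--> q1
  q1 --[0]--> q3

"01110"


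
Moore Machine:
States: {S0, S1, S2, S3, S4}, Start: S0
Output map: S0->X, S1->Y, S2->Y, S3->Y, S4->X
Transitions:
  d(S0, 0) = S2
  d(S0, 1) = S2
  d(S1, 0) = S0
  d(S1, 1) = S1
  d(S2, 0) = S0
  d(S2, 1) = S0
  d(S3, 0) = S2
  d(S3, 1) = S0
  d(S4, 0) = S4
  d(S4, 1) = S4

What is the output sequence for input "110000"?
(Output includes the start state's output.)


Start: S0 (output X)
  --1--> S2 (output Y)
  --1--> S0 (output X)
  --0--> S2 (output Y)
  --0--> S0 (output X)
  --0--> S2 (output Y)
  --0--> S0 (output X)

"XYXYXYX"


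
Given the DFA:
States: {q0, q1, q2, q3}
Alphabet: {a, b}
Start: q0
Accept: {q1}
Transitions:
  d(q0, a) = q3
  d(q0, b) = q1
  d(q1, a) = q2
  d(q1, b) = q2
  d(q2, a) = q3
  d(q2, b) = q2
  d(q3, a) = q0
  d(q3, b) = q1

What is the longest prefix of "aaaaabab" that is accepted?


Run the DFA, marking each prefix where the state is accepting:
  "" -> q0 [reject]
  "a" -> q3 [reject]
  "aa" -> q0 [reject]
  "aaa" -> q3 [reject]
  "aaaa" -> q0 [reject]
  "aaaaa" -> q3 [reject]
  "aaaaab" -> q1 [accept]
  "aaaaaba" -> q2 [reject]
  "aaaaabab" -> q2 [reject]

"aaaaab"


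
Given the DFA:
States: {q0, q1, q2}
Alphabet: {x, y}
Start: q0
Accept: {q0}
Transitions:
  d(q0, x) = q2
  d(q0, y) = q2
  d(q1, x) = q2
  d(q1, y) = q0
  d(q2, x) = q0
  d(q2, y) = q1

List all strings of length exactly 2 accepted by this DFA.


All strings of length 2: 4 total
Accepted: 2

"xx", "yx"


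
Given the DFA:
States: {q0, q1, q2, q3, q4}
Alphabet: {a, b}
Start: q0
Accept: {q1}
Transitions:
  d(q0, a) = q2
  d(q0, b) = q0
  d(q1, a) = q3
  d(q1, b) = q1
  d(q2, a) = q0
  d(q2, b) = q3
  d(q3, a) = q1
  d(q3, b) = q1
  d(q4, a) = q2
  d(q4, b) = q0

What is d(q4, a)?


Looking up transition d(q4, a)

q2


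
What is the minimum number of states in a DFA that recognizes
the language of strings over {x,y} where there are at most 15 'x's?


States: count = 0, 1, ..., 15 (all accepting; 16 states), plus a dead state for count > 15.
Total: 16 + 1 = 17.

17


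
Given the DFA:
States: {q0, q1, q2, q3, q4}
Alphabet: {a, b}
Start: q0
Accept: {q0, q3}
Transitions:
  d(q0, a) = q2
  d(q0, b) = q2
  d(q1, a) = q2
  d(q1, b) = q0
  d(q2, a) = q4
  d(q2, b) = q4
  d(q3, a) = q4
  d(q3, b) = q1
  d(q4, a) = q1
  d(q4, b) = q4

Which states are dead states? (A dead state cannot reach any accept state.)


Forward reachability from each state:
  q0 -> reaches accept state q0 (live)
  q1 -> reaches accept state q0 (live)
  q2 -> reaches accept state q0 (live)
  q3 -> reaches accept state q0 (live)
  q4 -> reaches accept state q0 (live)

None (all states can reach an accept state)


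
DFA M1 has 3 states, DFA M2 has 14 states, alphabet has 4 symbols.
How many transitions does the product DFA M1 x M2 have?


Product DFA has 3 * 14 = 42 states.
Each has 4 transitions: 42 * 4 = 168

168


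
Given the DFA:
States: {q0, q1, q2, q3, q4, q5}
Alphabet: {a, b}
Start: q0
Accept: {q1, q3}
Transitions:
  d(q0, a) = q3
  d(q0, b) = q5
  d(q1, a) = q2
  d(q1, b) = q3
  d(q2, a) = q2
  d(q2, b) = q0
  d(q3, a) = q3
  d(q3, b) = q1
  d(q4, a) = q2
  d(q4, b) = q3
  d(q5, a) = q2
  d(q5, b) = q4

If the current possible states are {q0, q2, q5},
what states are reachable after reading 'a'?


Apply transition on 'a' from each current state:
  d(q0, a) = q3
  d(q2, a) = q2
  d(q5, a) = q2

{q2, q3}


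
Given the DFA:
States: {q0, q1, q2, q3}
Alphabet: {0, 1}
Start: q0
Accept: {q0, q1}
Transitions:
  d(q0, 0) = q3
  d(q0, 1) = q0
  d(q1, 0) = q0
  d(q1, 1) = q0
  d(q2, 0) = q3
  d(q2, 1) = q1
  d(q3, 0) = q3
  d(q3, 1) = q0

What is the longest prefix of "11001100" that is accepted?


Run the DFA, marking each prefix where the state is accepting:
  "" -> q0 [accept]
  "1" -> q0 [accept]
  "11" -> q0 [accept]
  "110" -> q3 [reject]
  "1100" -> q3 [reject]
  "11001" -> q0 [accept]
  "110011" -> q0 [accept]
  "1100110" -> q3 [reject]
  "11001100" -> q3 [reject]

"110011"


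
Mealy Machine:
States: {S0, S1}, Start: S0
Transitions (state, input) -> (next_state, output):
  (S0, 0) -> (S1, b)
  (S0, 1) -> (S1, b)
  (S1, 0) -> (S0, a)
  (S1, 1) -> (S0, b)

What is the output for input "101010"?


Step-by-step:
  (S0, 1) -> (S1, b)
  (S1, 0) -> (S0, a)
  (S0, 1) -> (S1, b)
  (S1, 0) -> (S0, a)
  (S0, 1) -> (S1, b)
  (S1, 0) -> (S0, a)

"bababa"


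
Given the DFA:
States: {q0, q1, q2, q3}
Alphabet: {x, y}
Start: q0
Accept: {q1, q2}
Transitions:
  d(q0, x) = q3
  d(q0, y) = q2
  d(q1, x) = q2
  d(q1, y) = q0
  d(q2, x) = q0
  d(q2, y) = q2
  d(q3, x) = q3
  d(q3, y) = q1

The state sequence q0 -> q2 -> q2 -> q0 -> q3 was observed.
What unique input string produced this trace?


Trace back each transition to find the symbol:
  q0 --[y]--> q2
  q2 --[y]--> q2
  q2 --[x]--> q0
  q0 --[x]--> q3

"yyxx"


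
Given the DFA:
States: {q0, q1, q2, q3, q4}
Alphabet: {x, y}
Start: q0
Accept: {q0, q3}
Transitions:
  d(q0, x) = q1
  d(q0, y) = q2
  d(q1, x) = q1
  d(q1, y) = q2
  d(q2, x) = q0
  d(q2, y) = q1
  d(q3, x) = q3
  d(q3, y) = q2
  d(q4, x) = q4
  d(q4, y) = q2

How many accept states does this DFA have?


Accept states listed: {q0, q3}
Counting: q0(1) q3(2)

2


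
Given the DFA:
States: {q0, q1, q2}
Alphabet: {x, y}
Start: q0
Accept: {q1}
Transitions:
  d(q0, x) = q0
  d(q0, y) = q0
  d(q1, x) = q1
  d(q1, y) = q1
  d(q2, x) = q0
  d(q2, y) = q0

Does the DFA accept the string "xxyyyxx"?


Trace: q0 -> q0 -> q0 -> q0 -> q0 -> q0 -> q0 -> q0
Final state: q0
Accept states: {q1}

No, rejected (final state q0 is not an accept state)


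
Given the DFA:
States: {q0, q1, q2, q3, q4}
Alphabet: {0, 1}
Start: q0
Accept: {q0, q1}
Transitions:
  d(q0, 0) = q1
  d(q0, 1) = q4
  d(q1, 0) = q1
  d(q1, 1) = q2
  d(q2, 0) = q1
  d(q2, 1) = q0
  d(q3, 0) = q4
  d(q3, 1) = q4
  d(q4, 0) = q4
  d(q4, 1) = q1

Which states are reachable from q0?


BFS from q0:
  layer 0: {q0}
  layer 1: {q1, q4}
  layer 2: {q2}

{q0, q1, q2, q4}


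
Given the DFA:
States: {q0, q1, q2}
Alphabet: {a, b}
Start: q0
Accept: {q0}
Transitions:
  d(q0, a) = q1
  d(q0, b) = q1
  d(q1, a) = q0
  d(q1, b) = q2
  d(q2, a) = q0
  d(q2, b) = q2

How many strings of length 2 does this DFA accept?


Enumerating all length-2 strings:
  "aa" -> q0 [accept]
  "ab" -> q2 [reject]
  "ba" -> q0 [accept]
  "bb" -> q2 [reject]

2 out of 4


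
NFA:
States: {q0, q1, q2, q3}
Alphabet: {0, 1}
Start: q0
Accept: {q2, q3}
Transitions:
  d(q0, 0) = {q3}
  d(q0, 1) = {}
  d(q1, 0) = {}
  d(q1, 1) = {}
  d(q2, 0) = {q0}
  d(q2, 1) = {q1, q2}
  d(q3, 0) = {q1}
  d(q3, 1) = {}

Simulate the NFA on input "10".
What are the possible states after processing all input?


Start: {q0}
  --1--> {}
  --0--> {}

{} (empty set, no valid transitions)


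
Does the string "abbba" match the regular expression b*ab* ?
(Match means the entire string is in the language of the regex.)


|string| = 5; first = 'a'; last = 'a'

No, "abbba" does not match b*ab*


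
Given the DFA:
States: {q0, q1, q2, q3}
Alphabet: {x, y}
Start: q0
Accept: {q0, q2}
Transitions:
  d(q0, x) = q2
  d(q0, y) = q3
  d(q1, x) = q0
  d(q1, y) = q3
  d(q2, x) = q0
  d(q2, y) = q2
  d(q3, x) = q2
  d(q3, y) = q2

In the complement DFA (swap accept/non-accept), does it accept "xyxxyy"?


Trace: q0 -> q2 -> q2 -> q0 -> q2 -> q2 -> q2
Final: q2
Original accept: {q0, q2}
Complement: q2 is in original accept

No, complement rejects (original accepts)


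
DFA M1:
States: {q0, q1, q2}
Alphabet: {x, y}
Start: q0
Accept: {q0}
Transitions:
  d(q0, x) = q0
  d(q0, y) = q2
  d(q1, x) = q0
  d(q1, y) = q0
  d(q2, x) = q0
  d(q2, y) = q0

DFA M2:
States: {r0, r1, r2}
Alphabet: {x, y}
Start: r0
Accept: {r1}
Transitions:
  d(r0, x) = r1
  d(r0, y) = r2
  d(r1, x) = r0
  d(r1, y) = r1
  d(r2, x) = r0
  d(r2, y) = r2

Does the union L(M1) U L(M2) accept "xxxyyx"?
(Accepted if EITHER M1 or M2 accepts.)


M1: final=q0 accepted=True
M2: final=r0 accepted=False

Yes, union accepts


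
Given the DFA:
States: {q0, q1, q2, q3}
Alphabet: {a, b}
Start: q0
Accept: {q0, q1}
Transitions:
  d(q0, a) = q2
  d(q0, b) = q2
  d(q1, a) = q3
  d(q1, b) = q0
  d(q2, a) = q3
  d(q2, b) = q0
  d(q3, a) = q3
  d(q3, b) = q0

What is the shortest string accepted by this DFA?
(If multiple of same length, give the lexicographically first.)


BFS by string length (lex-first path to each state shown):
  len 0: q0<-""
Found accept state at length 0.

"" (empty string)


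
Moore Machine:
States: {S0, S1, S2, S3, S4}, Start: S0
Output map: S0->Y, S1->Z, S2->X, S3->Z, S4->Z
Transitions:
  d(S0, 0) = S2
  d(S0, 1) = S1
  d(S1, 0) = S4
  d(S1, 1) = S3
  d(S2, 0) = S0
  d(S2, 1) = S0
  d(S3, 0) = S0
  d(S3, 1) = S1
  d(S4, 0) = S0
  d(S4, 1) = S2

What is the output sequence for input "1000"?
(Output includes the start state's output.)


Start: S0 (output Y)
  --1--> S1 (output Z)
  --0--> S4 (output Z)
  --0--> S0 (output Y)
  --0--> S2 (output X)

"YZZYX"


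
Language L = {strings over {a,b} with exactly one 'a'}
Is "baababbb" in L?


count('a') = 3

No, "baababbb" is not in L


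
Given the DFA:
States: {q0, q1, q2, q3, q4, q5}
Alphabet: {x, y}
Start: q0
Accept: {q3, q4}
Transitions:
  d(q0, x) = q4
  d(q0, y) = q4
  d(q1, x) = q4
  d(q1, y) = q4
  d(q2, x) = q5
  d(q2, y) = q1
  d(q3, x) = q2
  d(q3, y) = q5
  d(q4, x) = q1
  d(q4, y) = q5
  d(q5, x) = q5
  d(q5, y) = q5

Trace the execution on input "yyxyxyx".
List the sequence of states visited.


Input: yyxyxyx
d(q0, y) = q4
d(q4, y) = q5
d(q5, x) = q5
d(q5, y) = q5
d(q5, x) = q5
d(q5, y) = q5
d(q5, x) = q5


q0 -> q4 -> q5 -> q5 -> q5 -> q5 -> q5 -> q5


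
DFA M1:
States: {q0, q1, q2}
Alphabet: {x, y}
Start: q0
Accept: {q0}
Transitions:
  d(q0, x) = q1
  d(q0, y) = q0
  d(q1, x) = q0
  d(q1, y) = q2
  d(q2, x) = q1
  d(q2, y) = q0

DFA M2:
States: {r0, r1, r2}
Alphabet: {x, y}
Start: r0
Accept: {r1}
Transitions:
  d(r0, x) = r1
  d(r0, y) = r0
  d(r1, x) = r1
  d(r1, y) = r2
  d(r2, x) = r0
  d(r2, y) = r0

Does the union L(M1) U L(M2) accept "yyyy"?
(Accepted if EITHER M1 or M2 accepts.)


M1: final=q0 accepted=True
M2: final=r0 accepted=False

Yes, union accepts


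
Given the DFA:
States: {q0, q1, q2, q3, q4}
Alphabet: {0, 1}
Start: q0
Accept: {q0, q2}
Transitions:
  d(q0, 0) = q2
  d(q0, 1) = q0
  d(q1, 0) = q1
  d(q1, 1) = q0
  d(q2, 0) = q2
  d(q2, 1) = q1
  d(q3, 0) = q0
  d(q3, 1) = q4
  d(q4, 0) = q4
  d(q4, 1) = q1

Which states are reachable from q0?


BFS from q0:
  layer 0: {q0}
  layer 1: {q2}
  layer 2: {q1}

{q0, q1, q2}


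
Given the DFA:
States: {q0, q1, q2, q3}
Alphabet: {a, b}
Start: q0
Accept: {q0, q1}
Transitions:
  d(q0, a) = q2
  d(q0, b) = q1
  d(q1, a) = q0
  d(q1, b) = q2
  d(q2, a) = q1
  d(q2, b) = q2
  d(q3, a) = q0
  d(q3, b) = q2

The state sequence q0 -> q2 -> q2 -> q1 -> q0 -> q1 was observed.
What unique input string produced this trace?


Trace back each transition to find the symbol:
  q0 --[a]--> q2
  q2 --[b]--> q2
  q2 --[a]--> q1
  q1 --[a]--> q0
  q0 --[b]--> q1

"abaab"


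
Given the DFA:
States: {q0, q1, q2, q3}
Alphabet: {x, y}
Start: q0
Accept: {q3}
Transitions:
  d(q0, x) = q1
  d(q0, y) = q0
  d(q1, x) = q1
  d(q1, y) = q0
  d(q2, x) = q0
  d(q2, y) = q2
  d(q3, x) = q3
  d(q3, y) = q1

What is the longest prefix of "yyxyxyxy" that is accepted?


Run the DFA, marking each prefix where the state is accepting:
  "" -> q0 [reject]
  "y" -> q0 [reject]
  "yy" -> q0 [reject]
  "yyx" -> q1 [reject]
  "yyxy" -> q0 [reject]
  "yyxyx" -> q1 [reject]
  "yyxyxy" -> q0 [reject]
  "yyxyxyx" -> q1 [reject]
  "yyxyxyxy" -> q0 [reject]

No prefix is accepted


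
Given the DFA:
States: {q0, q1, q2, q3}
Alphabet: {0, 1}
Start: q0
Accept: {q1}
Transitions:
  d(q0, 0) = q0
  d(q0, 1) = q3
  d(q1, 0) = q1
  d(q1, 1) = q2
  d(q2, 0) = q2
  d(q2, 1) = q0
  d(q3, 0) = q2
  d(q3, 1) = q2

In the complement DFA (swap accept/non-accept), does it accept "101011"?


Trace: q0 -> q3 -> q2 -> q0 -> q0 -> q3 -> q2
Final: q2
Original accept: {q1}
Complement: q2 is not in original accept

Yes, complement accepts (original rejects)


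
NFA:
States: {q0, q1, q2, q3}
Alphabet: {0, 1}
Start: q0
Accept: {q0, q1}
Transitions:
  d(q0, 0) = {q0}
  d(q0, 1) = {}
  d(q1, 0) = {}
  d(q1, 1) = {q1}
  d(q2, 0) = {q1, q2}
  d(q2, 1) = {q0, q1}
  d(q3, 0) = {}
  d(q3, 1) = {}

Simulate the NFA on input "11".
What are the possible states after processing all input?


Start: {q0}
  --1--> {}
  --1--> {}

{} (empty set, no valid transitions)


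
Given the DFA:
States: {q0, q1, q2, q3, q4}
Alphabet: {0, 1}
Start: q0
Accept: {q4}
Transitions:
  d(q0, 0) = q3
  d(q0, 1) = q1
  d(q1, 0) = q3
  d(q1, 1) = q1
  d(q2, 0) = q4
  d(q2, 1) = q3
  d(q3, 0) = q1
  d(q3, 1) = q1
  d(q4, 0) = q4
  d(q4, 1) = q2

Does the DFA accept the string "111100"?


Trace: q0 -> q1 -> q1 -> q1 -> q1 -> q3 -> q1
Final state: q1
Accept states: {q4}

No, rejected (final state q1 is not an accept state)


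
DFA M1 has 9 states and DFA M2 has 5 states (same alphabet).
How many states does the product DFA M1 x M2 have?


Product construction pairs every M1 state with every M2 state.
9 * 5 = 45

45


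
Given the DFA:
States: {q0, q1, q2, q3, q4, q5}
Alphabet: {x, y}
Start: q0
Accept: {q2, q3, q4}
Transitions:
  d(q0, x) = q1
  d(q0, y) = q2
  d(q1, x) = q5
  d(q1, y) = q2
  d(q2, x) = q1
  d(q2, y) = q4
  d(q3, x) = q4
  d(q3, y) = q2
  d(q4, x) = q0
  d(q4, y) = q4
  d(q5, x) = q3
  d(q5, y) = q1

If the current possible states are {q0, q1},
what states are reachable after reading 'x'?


Apply transition on 'x' from each current state:
  d(q0, x) = q1
  d(q1, x) = q5

{q1, q5}


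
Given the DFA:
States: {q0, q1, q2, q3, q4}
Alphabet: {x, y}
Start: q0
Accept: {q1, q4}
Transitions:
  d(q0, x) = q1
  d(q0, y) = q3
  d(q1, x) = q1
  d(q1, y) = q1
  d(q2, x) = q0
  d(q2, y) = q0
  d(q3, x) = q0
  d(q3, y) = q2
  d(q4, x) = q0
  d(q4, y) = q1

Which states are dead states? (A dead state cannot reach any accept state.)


Forward reachability from each state:
  q0 -> reaches accept state q1 (live)
  q1 -> reaches accept state q1 (live)
  q2 -> reaches accept state q1 (live)
  q3 -> reaches accept state q1 (live)
  q4 -> reaches accept state q1 (live)

None (all states can reach an accept state)


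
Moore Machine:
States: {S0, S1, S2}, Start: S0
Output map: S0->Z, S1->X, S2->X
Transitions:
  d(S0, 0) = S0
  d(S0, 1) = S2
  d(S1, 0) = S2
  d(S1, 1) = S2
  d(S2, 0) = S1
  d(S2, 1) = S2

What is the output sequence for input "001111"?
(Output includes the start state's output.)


Start: S0 (output Z)
  --0--> S0 (output Z)
  --0--> S0 (output Z)
  --1--> S2 (output X)
  --1--> S2 (output X)
  --1--> S2 (output X)
  --1--> S2 (output X)

"ZZZXXXX"


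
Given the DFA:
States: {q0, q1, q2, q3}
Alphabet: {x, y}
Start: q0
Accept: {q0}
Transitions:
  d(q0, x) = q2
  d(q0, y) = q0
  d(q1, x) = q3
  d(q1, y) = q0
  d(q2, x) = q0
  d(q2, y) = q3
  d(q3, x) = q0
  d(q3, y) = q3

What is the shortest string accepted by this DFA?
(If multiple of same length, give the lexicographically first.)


BFS by string length (lex-first path to each state shown):
  len 0: q0<-""
Found accept state at length 0.

"" (empty string)


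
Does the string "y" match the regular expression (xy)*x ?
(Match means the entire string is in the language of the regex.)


|string| = 1; first = 'y'; last = 'y'

No, "y" does not match (xy)*x


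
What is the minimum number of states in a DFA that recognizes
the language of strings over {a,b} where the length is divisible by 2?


States track (length) mod 2.
Need 2 states: one per remainder 0..1; accept = remainder 0.

2


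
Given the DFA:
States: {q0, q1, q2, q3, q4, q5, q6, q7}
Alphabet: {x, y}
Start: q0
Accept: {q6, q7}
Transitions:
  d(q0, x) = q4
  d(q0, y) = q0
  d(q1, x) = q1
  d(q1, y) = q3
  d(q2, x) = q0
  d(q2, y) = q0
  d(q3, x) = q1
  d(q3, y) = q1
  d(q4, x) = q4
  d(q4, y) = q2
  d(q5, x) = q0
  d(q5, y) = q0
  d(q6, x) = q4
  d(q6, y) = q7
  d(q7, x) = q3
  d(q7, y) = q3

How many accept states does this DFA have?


Accept states listed: {q6, q7}
Counting: q6(1) q7(2)

2
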